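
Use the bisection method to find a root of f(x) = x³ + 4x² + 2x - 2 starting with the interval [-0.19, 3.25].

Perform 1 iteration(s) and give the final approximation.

f(x) = x³ + 4x² + 2x - 2
Initial interval: [-0.19, 3.25]

Iteration 1:
  c_1 = (-0.190000 + 3.250000)/2 = 1.530000
  f(c_1) = f(1.530000) = 14.005177
  f(a) × f(c) < 0, new interval: [-0.190000, 1.530000]

After 1 iteration(s), the approximation is c_1 = 1.530000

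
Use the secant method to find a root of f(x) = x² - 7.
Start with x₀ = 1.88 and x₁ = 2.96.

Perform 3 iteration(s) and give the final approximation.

f(x) = x² - 7
x₀ = 1.88, x₁ = 2.96

Secant formula: x_{n+1} = x_n - f(x_n)(x_n - x_{n-1})/(f(x_n) - f(x_{n-1}))

Iteration 1:
  f(1.880000) = -3.465600
  f(2.960000) = 1.761600
  x_2 = 2.960000 - 1.761600×(2.960000 - 1.880000)/(1.761600 - (-3.465600))
       = 2.596033
Iteration 2:
  f(2.960000) = 1.761600
  f(2.596033) = -0.260612
  x_3 = 2.596033 - (-0.260612)×(2.596033 - 2.960000)/(-0.260612 - 1.761600)
       = 2.642939
Iteration 3:
  f(2.596033) = -0.260612
  f(2.642939) = -0.014872
  x_4 = 2.642939 - (-0.014872)×(2.642939 - 2.596033)/(-0.014872 - (-0.260612))
       = 2.645778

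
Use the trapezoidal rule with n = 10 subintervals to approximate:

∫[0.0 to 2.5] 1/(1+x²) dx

f(x) = 1/(1+x²)
a = 0.0, b = 2.5, n = 10
h = (b - a)/n = 0.250000

Trapezoidal rule: (h/2)[f(x₀) + 2f(x₁) + 2f(x₂) + ... + f(xₙ)]

x_0 = 0.0000, f(x_0) = 1.000000, coefficient = 1
x_1 = 0.2500, f(x_1) = 0.941176, coefficient = 2
x_2 = 0.5000, f(x_2) = 0.800000, coefficient = 2
x_3 = 0.7500, f(x_3) = 0.640000, coefficient = 2
x_4 = 1.0000, f(x_4) = 0.500000, coefficient = 2
x_5 = 1.2500, f(x_5) = 0.390244, coefficient = 2
x_6 = 1.5000, f(x_6) = 0.307692, coefficient = 2
x_7 = 1.7500, f(x_7) = 0.246154, coefficient = 2
x_8 = 2.0000, f(x_8) = 0.200000, coefficient = 2
x_9 = 2.2500, f(x_9) = 0.164948, coefficient = 2
x_10 = 2.5000, f(x_10) = 0.137931, coefficient = 1

I ≈ (0.250000/2) × 9.518361 = 1.189795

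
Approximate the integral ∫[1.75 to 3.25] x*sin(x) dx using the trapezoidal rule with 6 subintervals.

f(x) = x*sin(x)
a = 1.75, b = 3.25, n = 6
h = (b - a)/n = 0.250000

Trapezoidal rule: (h/2)[f(x₀) + 2f(x₁) + 2f(x₂) + ... + f(xₙ)]

x_0 = 1.7500, f(x_0) = 1.721975, coefficient = 1
x_1 = 2.0000, f(x_1) = 1.818595, coefficient = 2
x_2 = 2.2500, f(x_2) = 1.750665, coefficient = 2
x_3 = 2.5000, f(x_3) = 1.496180, coefficient = 2
x_4 = 2.7500, f(x_4) = 1.049568, coefficient = 2
x_5 = 3.0000, f(x_5) = 0.423360, coefficient = 2
x_6 = 3.2500, f(x_6) = -0.351634, coefficient = 1

I ≈ (0.250000/2) × 14.447077 = 1.805885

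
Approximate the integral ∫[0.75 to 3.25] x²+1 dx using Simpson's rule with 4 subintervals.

f(x) = x²+1
a = 0.75, b = 3.25, n = 4
h = (b - a)/n = 0.625000

Simpson's rule: (h/3)[f(x₀) + 4f(x₁) + 2f(x₂) + ... + f(xₙ)]

x_0 = 0.7500, f(x_0) = 1.562500, coefficient = 1
x_1 = 1.3750, f(x_1) = 2.890625, coefficient = 4
x_2 = 2.0000, f(x_2) = 5.000000, coefficient = 2
x_3 = 2.6250, f(x_3) = 7.890625, coefficient = 4
x_4 = 3.2500, f(x_4) = 11.562500, coefficient = 1

I ≈ (0.625000/3) × 66.250000 = 13.802083
Exact value: 13.802083
Error: 0.000000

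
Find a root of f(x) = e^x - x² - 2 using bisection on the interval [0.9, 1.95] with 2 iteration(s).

f(x) = e^x - x² - 2
Initial interval: [0.9, 1.95]

Iteration 1:
  c_1 = (0.900000 + 1.950000)/2 = 1.425000
  f(c_1) = f(1.425000) = 0.127233
  f(a) × f(c) < 0, new interval: [0.900000, 1.425000]
Iteration 2:
  c_2 = (0.900000 + 1.425000)/2 = 1.162500
  f(c_2) = f(1.162500) = -0.153488
  f(a) × f(c) ≥ 0, new interval: [1.162500, 1.425000]

After 2 iteration(s), the approximation is c_2 = 1.162500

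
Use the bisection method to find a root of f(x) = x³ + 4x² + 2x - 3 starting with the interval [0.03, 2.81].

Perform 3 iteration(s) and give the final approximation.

f(x) = x³ + 4x² + 2x - 3
Initial interval: [0.03, 2.81]

Iteration 1:
  c_1 = (0.030000 + 2.810000)/2 = 1.420000
  f(c_1) = f(1.420000) = 10.768888
  f(a) × f(c) < 0, new interval: [0.030000, 1.420000]
Iteration 2:
  c_2 = (0.030000 + 1.420000)/2 = 0.725000
  f(c_2) = f(0.725000) = 0.933578
  f(a) × f(c) < 0, new interval: [0.030000, 0.725000]
Iteration 3:
  c_3 = (0.030000 + 0.725000)/2 = 0.377500
  f(c_3) = f(0.377500) = -1.621179
  f(a) × f(c) ≥ 0, new interval: [0.377500, 0.725000]

After 3 iteration(s), the approximation is c_3 = 0.377500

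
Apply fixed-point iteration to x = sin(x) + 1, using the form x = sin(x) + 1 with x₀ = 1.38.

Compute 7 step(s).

Equation: x = sin(x) + 1
Fixed-point form: x = sin(x) + 1
x₀ = 1.38

x_1 = g(1.380000) = 1.981854
x_2 = g(1.981854) = 1.916699
x_3 = g(1.916699) = 1.940770
x_4 = g(1.940770) = 1.932337
x_5 = g(1.932337) = 1.935353
x_6 = g(1.935353) = 1.934282
x_7 = g(1.934282) = 1.934663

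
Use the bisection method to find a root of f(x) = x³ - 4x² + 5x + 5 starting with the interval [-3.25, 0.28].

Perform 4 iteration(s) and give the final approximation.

f(x) = x³ - 4x² + 5x + 5
Initial interval: [-3.25, 0.28]

Iteration 1:
  c_1 = (-3.250000 + 0.280000)/2 = -1.485000
  f(c_1) = f(-1.485000) = -14.520659
  f(a) × f(c) ≥ 0, new interval: [-1.485000, 0.280000]
Iteration 2:
  c_2 = (-1.485000 + 0.280000)/2 = -0.602500
  f(c_2) = f(-0.602500) = 0.316764
  f(a) × f(c) < 0, new interval: [-1.485000, -0.602500]
Iteration 3:
  c_3 = (-1.485000 + (-0.602500))/2 = -1.043750
  f(c_3) = f(-1.043750) = -5.713482
  f(a) × f(c) ≥ 0, new interval: [-1.043750, -0.602500]
Iteration 4:
  c_4 = (-1.043750 + (-0.602500))/2 = -0.823125
  f(c_4) = f(-0.823125) = -2.383460
  f(a) × f(c) ≥ 0, new interval: [-0.823125, -0.602500]

After 4 iteration(s), the approximation is c_4 = -0.823125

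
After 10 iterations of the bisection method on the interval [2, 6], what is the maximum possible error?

Bisection error bound: |error| ≤ (b-a)/2^n
|error| ≤ (6 - 2)/2^10 = 4/2^10
|error| ≤ 0.0039062500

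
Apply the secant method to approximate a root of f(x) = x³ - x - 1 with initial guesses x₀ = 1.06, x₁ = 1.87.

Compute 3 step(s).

f(x) = x³ - x - 1
x₀ = 1.06, x₁ = 1.87

Secant formula: x_{n+1} = x_n - f(x_n)(x_n - x_{n-1})/(f(x_n) - f(x_{n-1}))

Iteration 1:
  f(1.060000) = -0.868984
  f(1.870000) = 3.669203
  x_2 = 1.870000 - 3.669203×(1.870000 - 1.060000)/(3.669203 - (-0.868984))
       = 1.215101
Iteration 2:
  f(1.870000) = 3.669203
  f(1.215101) = -0.421041
  x_3 = 1.215101 - (-0.421041)×(1.215101 - 1.870000)/(-0.421041 - 3.669203)
       = 1.282515
Iteration 3:
  f(1.215101) = -0.421041
  f(1.282515) = -0.172978
  x_4 = 1.282515 - (-0.172978)×(1.282515 - 1.215101)/(-0.172978 - (-0.421041))
       = 1.329523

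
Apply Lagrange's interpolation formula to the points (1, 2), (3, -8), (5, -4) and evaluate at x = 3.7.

Lagrange interpolation formula:
P(x) = Σ yᵢ × Lᵢ(x)
where Lᵢ(x) = Π_{j≠i} (x - xⱼ)/(xᵢ - xⱼ)

L_0(3.7) = (3.7 - 3)/(1 - 3) × (3.7 - 5)/(1 - 5) = -0.113750
L_1(3.7) = (3.7 - 1)/(3 - 1) × (3.7 - 5)/(3 - 5) = 0.877500
L_2(3.7) = (3.7 - 1)/(5 - 1) × (3.7 - 3)/(5 - 3) = 0.236250

P(3.7) = 2×L_0(3.7) + (-8)×L_1(3.7) + (-4)×L_2(3.7)
P(3.7) = -8.192500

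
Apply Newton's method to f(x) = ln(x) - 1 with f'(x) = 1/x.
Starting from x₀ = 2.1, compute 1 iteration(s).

f(x) = ln(x) - 1
f'(x) = 1/x
x₀ = 2.1

Newton-Raphson formula: x_{n+1} = x_n - f(x_n)/f'(x_n)

Iteration 1:
  f(2.100000) = -0.258063
  f'(2.100000) = 0.476190
  x_1 = 2.100000 - (-0.258063)/0.476190 = 2.641932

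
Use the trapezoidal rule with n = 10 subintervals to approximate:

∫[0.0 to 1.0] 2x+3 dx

f(x) = 2x+3
a = 0.0, b = 1.0, n = 10
h = (b - a)/n = 0.100000

Trapezoidal rule: (h/2)[f(x₀) + 2f(x₁) + 2f(x₂) + ... + f(xₙ)]

x_0 = 0.0000, f(x_0) = 3.000000, coefficient = 1
x_1 = 0.1000, f(x_1) = 3.200000, coefficient = 2
x_2 = 0.2000, f(x_2) = 3.400000, coefficient = 2
x_3 = 0.3000, f(x_3) = 3.600000, coefficient = 2
x_4 = 0.4000, f(x_4) = 3.800000, coefficient = 2
x_5 = 0.5000, f(x_5) = 4.000000, coefficient = 2
x_6 = 0.6000, f(x_6) = 4.200000, coefficient = 2
x_7 = 0.7000, f(x_7) = 4.400000, coefficient = 2
x_8 = 0.8000, f(x_8) = 4.600000, coefficient = 2
x_9 = 0.9000, f(x_9) = 4.800000, coefficient = 2
x_10 = 1.0000, f(x_10) = 5.000000, coefficient = 1

I ≈ (0.100000/2) × 80.000000 = 4.000000
Exact value: 4.000000
Error: 0.000000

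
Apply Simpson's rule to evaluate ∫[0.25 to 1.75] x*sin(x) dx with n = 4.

f(x) = x*sin(x)
a = 0.25, b = 1.75, n = 4
h = (b - a)/n = 0.375000

Simpson's rule: (h/3)[f(x₀) + 4f(x₁) + 2f(x₂) + ... + f(xₙ)]

x_0 = 0.2500, f(x_0) = 0.061851, coefficient = 1
x_1 = 0.6250, f(x_1) = 0.365686, coefficient = 4
x_2 = 1.0000, f(x_2) = 0.841471, coefficient = 2
x_3 = 1.3750, f(x_3) = 1.348728, coefficient = 4
x_4 = 1.7500, f(x_4) = 1.721975, coefficient = 1

I ≈ (0.375000/3) × 10.324423 = 1.290553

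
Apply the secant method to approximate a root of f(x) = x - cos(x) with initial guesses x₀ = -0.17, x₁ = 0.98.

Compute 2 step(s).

f(x) = x - cos(x)
x₀ = -0.17, x₁ = 0.98

Secant formula: x_{n+1} = x_n - f(x_n)(x_n - x_{n-1})/(f(x_n) - f(x_{n-1}))

Iteration 1:
  f(-0.170000) = -1.155585
  f(0.980000) = 0.422977
  x_2 = 0.980000 - 0.422977×(0.980000 - (-0.170000))/(0.422977 - (-1.155585))
       = 0.671856
Iteration 2:
  f(0.980000) = 0.422977
  f(0.671856) = -0.110811
  x_3 = 0.671856 - (-0.110811)×(0.671856 - 0.980000)/(-0.110811 - 0.422977)
       = 0.735825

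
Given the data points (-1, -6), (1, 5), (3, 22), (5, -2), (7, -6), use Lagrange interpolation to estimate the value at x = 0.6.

Lagrange interpolation formula:
P(x) = Σ yᵢ × Lᵢ(x)
where Lᵢ(x) = Π_{j≠i} (x - xⱼ)/(xᵢ - xⱼ)

L_0(0.6) = (0.6 - 1)/(-1 - 1) × (0.6 - 3)/(-1 - 3) × (0.6 - 5)/(-1 - 5) × (0.6 - 7)/(-1 - 7) = 0.070400
L_1(0.6) = (0.6 - (-1))/(1 - (-1)) × (0.6 - 3)/(1 - 3) × (0.6 - 5)/(1 - 5) × (0.6 - 7)/(1 - 7) = 1.126400
L_2(0.6) = (0.6 - (-1))/(3 - (-1)) × (0.6 - 1)/(3 - 1) × (0.6 - 5)/(3 - 5) × (0.6 - 7)/(3 - 7) = -0.281600
L_3(0.6) = (0.6 - (-1))/(5 - (-1)) × (0.6 - 1)/(5 - 1) × (0.6 - 3)/(5 - 3) × (0.6 - 7)/(5 - 7) = 0.102400
L_4(0.6) = (0.6 - (-1))/(7 - (-1)) × (0.6 - 1)/(7 - 1) × (0.6 - 3)/(7 - 3) × (0.6 - 5)/(7 - 5) = -0.017600

P(0.6) = (-6)×L_0(0.6) + 5×L_1(0.6) + 22×L_2(0.6) + (-2)×L_3(0.6) + (-6)×L_4(0.6)
P(0.6) = -1.084800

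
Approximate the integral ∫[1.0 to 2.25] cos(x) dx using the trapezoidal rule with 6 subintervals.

f(x) = cos(x)
a = 1.0, b = 2.25, n = 6
h = (b - a)/n = 0.208333

Trapezoidal rule: (h/2)[f(x₀) + 2f(x₁) + 2f(x₂) + ... + f(xₙ)]

x_0 = 1.0000, f(x_0) = 0.540302, coefficient = 1
x_1 = 1.2083, f(x_1) = 0.354578, coefficient = 2
x_2 = 1.4167, f(x_2) = 0.153520, coefficient = 2
x_3 = 1.6250, f(x_3) = -0.054177, coefficient = 2
x_4 = 1.8333, f(x_4) = -0.259531, coefficient = 2
x_5 = 2.0417, f(x_5) = -0.453662, coefficient = 2
x_6 = 2.2500, f(x_6) = -0.628174, coefficient = 1

I ≈ (0.208333/2) × -0.606416 = -0.063168
Exact value: -0.063398
Error: 0.000229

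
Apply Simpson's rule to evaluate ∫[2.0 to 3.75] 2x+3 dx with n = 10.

f(x) = 2x+3
a = 2.0, b = 3.75, n = 10
h = (b - a)/n = 0.175000

Simpson's rule: (h/3)[f(x₀) + 4f(x₁) + 2f(x₂) + ... + f(xₙ)]

x_0 = 2.0000, f(x_0) = 7.000000, coefficient = 1
x_1 = 2.1750, f(x_1) = 7.350000, coefficient = 4
x_2 = 2.3500, f(x_2) = 7.700000, coefficient = 2
x_3 = 2.5250, f(x_3) = 8.050000, coefficient = 4
x_4 = 2.7000, f(x_4) = 8.400000, coefficient = 2
x_5 = 2.8750, f(x_5) = 8.750000, coefficient = 4
x_6 = 3.0500, f(x_6) = 9.100000, coefficient = 2
x_7 = 3.2250, f(x_7) = 9.450000, coefficient = 4
x_8 = 3.4000, f(x_8) = 9.800000, coefficient = 2
x_9 = 3.5750, f(x_9) = 10.150000, coefficient = 4
x_10 = 3.7500, f(x_10) = 10.500000, coefficient = 1

I ≈ (0.175000/3) × 262.500000 = 15.312500
Exact value: 15.312500
Error: 0.000000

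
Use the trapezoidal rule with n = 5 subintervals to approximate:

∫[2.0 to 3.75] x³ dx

f(x) = x³
a = 2.0, b = 3.75, n = 5
h = (b - a)/n = 0.350000

Trapezoidal rule: (h/2)[f(x₀) + 2f(x₁) + 2f(x₂) + ... + f(xₙ)]

x_0 = 2.0000, f(x_0) = 8.000000, coefficient = 1
x_1 = 2.3500, f(x_1) = 12.977875, coefficient = 2
x_2 = 2.7000, f(x_2) = 19.683000, coefficient = 2
x_3 = 3.0500, f(x_3) = 28.372625, coefficient = 2
x_4 = 3.4000, f(x_4) = 39.304000, coefficient = 2
x_5 = 3.7500, f(x_5) = 52.734375, coefficient = 1

I ≈ (0.350000/2) × 261.409375 = 45.746641
Exact value: 45.438477
Error: 0.308164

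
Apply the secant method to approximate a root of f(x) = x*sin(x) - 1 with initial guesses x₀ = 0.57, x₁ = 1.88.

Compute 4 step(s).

f(x) = x*sin(x) - 1
x₀ = 0.57, x₁ = 1.88

Secant formula: x_{n+1} = x_n - f(x_n)(x_n - x_{n-1})/(f(x_n) - f(x_{n-1}))

Iteration 1:
  f(0.570000) = -0.692410
  f(1.880000) = 0.790843
  x_2 = 1.880000 - 0.790843×(1.880000 - 0.570000)/(0.790843 - (-0.692410))
       = 1.181532
Iteration 2:
  f(1.880000) = 0.790843
  f(1.181532) = 0.093140
  x_3 = 1.181532 - 0.093140×(1.181532 - 1.880000)/(0.093140 - 0.790843)
       = 1.088290
Iteration 3:
  f(1.181532) = 0.093140
  f(1.088290) = -0.035955
  x_4 = 1.088290 - (-0.035955)×(1.088290 - 1.181532)/(-0.035955 - 0.093140)
       = 1.114259
Iteration 4:
  f(1.088290) = -0.035955
  f(1.114259) = 0.000142
  x_5 = 1.114259 - 0.000142×(1.114259 - 1.088290)/(0.000142 - (-0.035955))
       = 1.114157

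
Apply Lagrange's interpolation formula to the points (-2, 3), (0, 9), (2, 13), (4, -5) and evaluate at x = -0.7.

Lagrange interpolation formula:
P(x) = Σ yᵢ × Lᵢ(x)
where Lᵢ(x) = Π_{j≠i} (x - xⱼ)/(xᵢ - xⱼ)

L_0(-0.7) = (-0.7 - 0)/(-2 - 0) × (-0.7 - 2)/(-2 - 2) × (-0.7 - 4)/(-2 - 4) = 0.185062
L_1(-0.7) = (-0.7 - (-2))/(0 - (-2)) × (-0.7 - 2)/(0 - 2) × (-0.7 - 4)/(0 - 4) = 1.031063
L_2(-0.7) = (-0.7 - (-2))/(2 - (-2)) × (-0.7 - 0)/(2 - 0) × (-0.7 - 4)/(2 - 4) = -0.267313
L_3(-0.7) = (-0.7 - (-2))/(4 - (-2)) × (-0.7 - 0)/(4 - 0) × (-0.7 - 2)/(4 - 2) = 0.051188

P(-0.7) = 3×L_0(-0.7) + 9×L_1(-0.7) + 13×L_2(-0.7) + (-5)×L_3(-0.7)
P(-0.7) = 6.103750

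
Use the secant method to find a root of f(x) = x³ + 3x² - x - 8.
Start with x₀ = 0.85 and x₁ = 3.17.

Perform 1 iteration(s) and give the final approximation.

f(x) = x³ + 3x² - x - 8
x₀ = 0.85, x₁ = 3.17

Secant formula: x_{n+1} = x_n - f(x_n)(x_n - x_{n-1})/(f(x_n) - f(x_{n-1}))

Iteration 1:
  f(0.850000) = -6.068375
  f(3.170000) = 50.831713
  x_2 = 3.170000 - 50.831713×(3.170000 - 0.850000)/(50.831713 - (-6.068375))
       = 1.097427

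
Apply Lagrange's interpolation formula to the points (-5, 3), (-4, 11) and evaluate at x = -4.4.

Lagrange interpolation formula:
P(x) = Σ yᵢ × Lᵢ(x)
where Lᵢ(x) = Π_{j≠i} (x - xⱼ)/(xᵢ - xⱼ)

L_0(-4.4) = (-4.4 - (-4))/(-5 - (-4)) = 0.400000
L_1(-4.4) = (-4.4 - (-5))/(-4 - (-5)) = 0.600000

P(-4.4) = 3×L_0(-4.4) + 11×L_1(-4.4)
P(-4.4) = 7.800000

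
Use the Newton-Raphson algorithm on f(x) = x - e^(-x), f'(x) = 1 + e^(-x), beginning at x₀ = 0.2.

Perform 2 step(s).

f(x) = x - e^(-x)
f'(x) = 1 + e^(-x)
x₀ = 0.2

Newton-Raphson formula: x_{n+1} = x_n - f(x_n)/f'(x_n)

Iteration 1:
  f(0.200000) = -0.618731
  f'(0.200000) = 1.818731
  x_1 = 0.200000 - (-0.618731)/1.818731 = 0.540199
Iteration 2:
  f(0.540199) = -0.042433
  f'(0.540199) = 1.582632
  x_2 = 0.540199 - (-0.042433)/1.582632 = 0.567011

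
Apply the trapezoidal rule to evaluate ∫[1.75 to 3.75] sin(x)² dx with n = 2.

f(x) = sin(x)²
a = 1.75, b = 3.75, n = 2
h = (b - a)/n = 1.000000

Trapezoidal rule: (h/2)[f(x₀) + 2f(x₁) + 2f(x₂) + ... + f(xₙ)]

x_0 = 1.7500, f(x_0) = 0.968228, coefficient = 1
x_1 = 2.7500, f(x_1) = 0.145665, coefficient = 2
x_2 = 3.7500, f(x_2) = 0.326682, coefficient = 1

I ≈ (1.000000/2) × 1.586241 = 0.793120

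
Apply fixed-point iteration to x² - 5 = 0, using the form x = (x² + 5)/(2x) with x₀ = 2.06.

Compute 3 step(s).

Equation: x² - 5 = 0
Fixed-point form: x = (x² + 5)/(2x)
x₀ = 2.06

x_1 = g(2.060000) = 2.243592
x_2 = g(2.243592) = 2.236081
x_3 = g(2.236081) = 2.236068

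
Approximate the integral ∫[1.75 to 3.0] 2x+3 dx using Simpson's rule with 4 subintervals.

f(x) = 2x+3
a = 1.75, b = 3.0, n = 4
h = (b - a)/n = 0.312500

Simpson's rule: (h/3)[f(x₀) + 4f(x₁) + 2f(x₂) + ... + f(xₙ)]

x_0 = 1.7500, f(x_0) = 6.500000, coefficient = 1
x_1 = 2.0625, f(x_1) = 7.125000, coefficient = 4
x_2 = 2.3750, f(x_2) = 7.750000, coefficient = 2
x_3 = 2.6875, f(x_3) = 8.375000, coefficient = 4
x_4 = 3.0000, f(x_4) = 9.000000, coefficient = 1

I ≈ (0.312500/3) × 93.000000 = 9.687500
Exact value: 9.687500
Error: 0.000000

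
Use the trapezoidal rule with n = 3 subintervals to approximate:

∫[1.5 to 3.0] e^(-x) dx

f(x) = e^(-x)
a = 1.5, b = 3.0, n = 3
h = (b - a)/n = 0.500000

Trapezoidal rule: (h/2)[f(x₀) + 2f(x₁) + 2f(x₂) + ... + f(xₙ)]

x_0 = 1.5000, f(x_0) = 0.223130, coefficient = 1
x_1 = 2.0000, f(x_1) = 0.135335, coefficient = 2
x_2 = 2.5000, f(x_2) = 0.082085, coefficient = 2
x_3 = 3.0000, f(x_3) = 0.049787, coefficient = 1

I ≈ (0.500000/2) × 0.707758 = 0.176939
Exact value: 0.173343
Error: 0.003596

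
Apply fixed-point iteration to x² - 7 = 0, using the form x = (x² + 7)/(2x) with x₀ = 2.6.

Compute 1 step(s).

Equation: x² - 7 = 0
Fixed-point form: x = (x² + 7)/(2x)
x₀ = 2.6

x_1 = g(2.600000) = 2.646154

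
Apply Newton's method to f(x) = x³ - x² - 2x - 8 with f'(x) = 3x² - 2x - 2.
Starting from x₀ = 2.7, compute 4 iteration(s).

f(x) = x³ - x² - 2x - 8
f'(x) = 3x² - 2x - 2
x₀ = 2.7

Newton-Raphson formula: x_{n+1} = x_n - f(x_n)/f'(x_n)

Iteration 1:
  f(2.700000) = -1.007000
  f'(2.700000) = 14.470000
  x_1 = 2.700000 - (-1.007000)/14.470000 = 2.769592
Iteration 2:
  f(2.769592) = 0.034723
  f'(2.769592) = 15.472739
  x_2 = 2.769592 - 0.034723/15.472739 = 2.767348
Iteration 3:
  f(2.767348) = 0.000037
  f'(2.767348) = 15.439951
  x_3 = 2.767348 - 0.000037/15.439951 = 2.767346
Iteration 4:
  f(2.767346) = 0.000000
  f'(2.767346) = 15.439916
  x_4 = 2.767346 - 0.000000/15.439916 = 2.767346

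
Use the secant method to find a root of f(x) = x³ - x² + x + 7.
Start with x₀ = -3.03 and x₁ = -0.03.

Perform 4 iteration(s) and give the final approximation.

f(x) = x³ - x² + x + 7
x₀ = -3.03, x₁ = -0.03

Secant formula: x_{n+1} = x_n - f(x_n)(x_n - x_{n-1})/(f(x_n) - f(x_{n-1}))

Iteration 1:
  f(-3.030000) = -33.029027
  f(-0.030000) = 6.969073
  x_2 = -0.030000 - 6.969073×(-0.030000 - (-3.030000))/(6.969073 - (-33.029027))
       = -0.552705
Iteration 2:
  f(-0.030000) = 6.969073
  f(-0.552705) = 5.972969
  x_3 = -0.552705 - 5.972969×(-0.552705 - (-0.030000))/(5.972969 - 6.969073)
       = -3.687021
Iteration 3:
  f(-0.552705) = 5.972969
  f(-3.687021) = -60.402944
  x_4 = -3.687021 - (-60.402944)×(-3.687021 - (-0.552705))/(-60.402944 - 5.972969)
       = -0.834753
Iteration 4:
  f(-3.687021) = -60.402944
  f(-0.834753) = 4.886768
  x_5 = -0.834753 - 4.886768×(-0.834753 - (-3.687021))/(4.886768 - (-60.402944))
       = -1.048238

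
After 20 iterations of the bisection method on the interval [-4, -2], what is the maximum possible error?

Bisection error bound: |error| ≤ (b-a)/2^n
|error| ≤ (-2 - (-4))/2^20 = 2/2^20
|error| ≤ 0.0000019073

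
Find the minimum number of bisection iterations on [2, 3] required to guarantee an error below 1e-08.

We need (b-a)/2^n ≤ 1e-08
(3 - 2)/2^n ≤ 1e-08
1/2^n ≤ 1e-08
2^n ≥ 100000000
n ≥ log₂(100000000) = 26.58
n ≥ 27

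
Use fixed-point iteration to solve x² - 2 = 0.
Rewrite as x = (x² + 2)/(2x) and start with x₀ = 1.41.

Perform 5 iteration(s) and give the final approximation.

Equation: x² - 2 = 0
Fixed-point form: x = (x² + 2)/(2x)
x₀ = 1.41

x_1 = g(1.410000) = 1.414220
x_2 = g(1.414220) = 1.414214
x_3 = g(1.414214) = 1.414214
x_4 = g(1.414214) = 1.414214
x_5 = g(1.414214) = 1.414214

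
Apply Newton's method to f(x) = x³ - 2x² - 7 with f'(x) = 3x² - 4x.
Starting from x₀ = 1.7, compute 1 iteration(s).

f(x) = x³ - 2x² - 7
f'(x) = 3x² - 4x
x₀ = 1.7

Newton-Raphson formula: x_{n+1} = x_n - f(x_n)/f'(x_n)

Iteration 1:
  f(1.700000) = -7.867000
  f'(1.700000) = 1.870000
  x_1 = 1.700000 - (-7.867000)/1.870000 = 5.906952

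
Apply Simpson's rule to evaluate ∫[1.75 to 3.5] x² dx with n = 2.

f(x) = x²
a = 1.75, b = 3.5, n = 2
h = (b - a)/n = 0.875000

Simpson's rule: (h/3)[f(x₀) + 4f(x₁) + 2f(x₂) + ... + f(xₙ)]

x_0 = 1.7500, f(x_0) = 3.062500, coefficient = 1
x_1 = 2.6250, f(x_1) = 6.890625, coefficient = 4
x_2 = 3.5000, f(x_2) = 12.250000, coefficient = 1

I ≈ (0.875000/3) × 42.875000 = 12.505208
Exact value: 12.505208
Error: 0.000000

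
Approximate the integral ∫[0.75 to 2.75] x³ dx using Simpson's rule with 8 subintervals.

f(x) = x³
a = 0.75, b = 2.75, n = 8
h = (b - a)/n = 0.250000

Simpson's rule: (h/3)[f(x₀) + 4f(x₁) + 2f(x₂) + ... + f(xₙ)]

x_0 = 0.7500, f(x_0) = 0.421875, coefficient = 1
x_1 = 1.0000, f(x_1) = 1.000000, coefficient = 4
x_2 = 1.2500, f(x_2) = 1.953125, coefficient = 2
x_3 = 1.5000, f(x_3) = 3.375000, coefficient = 4
x_4 = 1.7500, f(x_4) = 5.359375, coefficient = 2
x_5 = 2.0000, f(x_5) = 8.000000, coefficient = 4
x_6 = 2.2500, f(x_6) = 11.390625, coefficient = 2
x_7 = 2.5000, f(x_7) = 15.625000, coefficient = 4
x_8 = 2.7500, f(x_8) = 20.796875, coefficient = 1

I ≈ (0.250000/3) × 170.625000 = 14.218750
Exact value: 14.218750
Error: 0.000000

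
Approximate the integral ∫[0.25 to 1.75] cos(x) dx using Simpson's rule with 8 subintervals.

f(x) = cos(x)
a = 0.25, b = 1.75, n = 8
h = (b - a)/n = 0.187500

Simpson's rule: (h/3)[f(x₀) + 4f(x₁) + 2f(x₂) + ... + f(xₙ)]

x_0 = 0.2500, f(x_0) = 0.968912, coefficient = 1
x_1 = 0.4375, f(x_1) = 0.905814, coefficient = 4
x_2 = 0.6250, f(x_2) = 0.810963, coefficient = 2
x_3 = 0.8125, f(x_3) = 0.687686, coefficient = 4
x_4 = 1.0000, f(x_4) = 0.540302, coefficient = 2
x_5 = 1.1875, f(x_5) = 0.373980, coefficient = 4
x_6 = 1.3750, f(x_6) = 0.194548, coefficient = 2
x_7 = 1.5625, f(x_7) = 0.008296, coefficient = 4
x_8 = 1.7500, f(x_8) = -0.178246, coefficient = 1

I ≈ (0.187500/3) × 11.785393 = 0.736587
Exact value: 0.736582
Error: 0.000005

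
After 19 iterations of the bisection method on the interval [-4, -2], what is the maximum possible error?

Bisection error bound: |error| ≤ (b-a)/2^n
|error| ≤ (-2 - (-4))/2^19 = 2/2^19
|error| ≤ 0.0000038147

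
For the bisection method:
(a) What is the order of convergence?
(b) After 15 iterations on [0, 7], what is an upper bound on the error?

(a) Bisection has linear (order 1) convergence; the error is halved each step.

(b) Error bound = (b-a)/2^n = (7 - 0)/2^{15}
    = 7/2^{15}

(a) 1 (linear); (b) error ≤ 2.14e-04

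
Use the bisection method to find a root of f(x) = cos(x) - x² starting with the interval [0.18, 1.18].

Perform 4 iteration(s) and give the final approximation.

f(x) = cos(x) - x²
Initial interval: [0.18, 1.18]

Iteration 1:
  c_1 = (0.180000 + 1.180000)/2 = 0.680000
  f(c_1) = f(0.680000) = 0.315173
  f(a) × f(c) ≥ 0, new interval: [0.680000, 1.180000]
Iteration 2:
  c_2 = (0.680000 + 1.180000)/2 = 0.930000
  f(c_2) = f(0.930000) = -0.267066
  f(a) × f(c) < 0, new interval: [0.680000, 0.930000]
Iteration 3:
  c_3 = (0.680000 + 0.930000)/2 = 0.805000
  f(c_3) = f(0.805000) = 0.045086
  f(a) × f(c) ≥ 0, new interval: [0.805000, 0.930000]
Iteration 4:
  c_4 = (0.805000 + 0.930000)/2 = 0.867500
  f(c_4) = f(0.867500) = -0.105821
  f(a) × f(c) < 0, new interval: [0.805000, 0.867500]

After 4 iteration(s), the approximation is c_4 = 0.867500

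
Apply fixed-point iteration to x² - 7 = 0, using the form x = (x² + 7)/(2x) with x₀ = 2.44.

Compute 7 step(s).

Equation: x² - 7 = 0
Fixed-point form: x = (x² + 7)/(2x)
x₀ = 2.44

x_1 = g(2.440000) = 2.654426
x_2 = g(2.654426) = 2.645765
x_3 = g(2.645765) = 2.645751
x_4 = g(2.645751) = 2.645751
x_5 = g(2.645751) = 2.645751
x_6 = g(2.645751) = 2.645751
x_7 = g(2.645751) = 2.645751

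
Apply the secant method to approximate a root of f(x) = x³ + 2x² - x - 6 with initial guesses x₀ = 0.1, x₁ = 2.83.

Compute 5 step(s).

f(x) = x³ + 2x² - x - 6
x₀ = 0.1, x₁ = 2.83

Secant formula: x_{n+1} = x_n - f(x_n)(x_n - x_{n-1})/(f(x_n) - f(x_{n-1}))

Iteration 1:
  f(0.100000) = -6.079000
  f(2.830000) = 29.852987
  x_2 = 2.830000 - 29.852987×(2.830000 - 0.100000)/(29.852987 - (-6.079000))
       = 0.561863
Iteration 2:
  f(2.830000) = 29.852987
  f(0.561863) = -5.753107
  x_3 = 0.561863 - (-5.753107)×(0.561863 - 2.830000)/(-5.753107 - 29.852987)
       = 0.928341
Iteration 3:
  f(0.561863) = -5.753107
  f(0.928341) = -4.404647
  x_4 = 0.928341 - (-4.404647)×(0.928341 - 0.561863)/(-4.404647 - (-5.753107))
       = 2.125413
Iteration 4:
  f(0.928341) = -4.404647
  f(2.125413) = 10.510649
  x_5 = 2.125413 - 10.510649×(2.125413 - 0.928341)/(10.510649 - (-4.404647))
       = 1.281849
Iteration 5:
  f(2.125413) = 10.510649
  f(1.281849) = -1.889320
  x_6 = 1.281849 - (-1.889320)×(1.281849 - 2.125413)/(-1.889320 - 10.510649)
       = 1.410379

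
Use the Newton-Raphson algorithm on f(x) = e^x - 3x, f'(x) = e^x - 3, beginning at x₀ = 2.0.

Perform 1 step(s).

f(x) = e^x - 3x
f'(x) = e^x - 3
x₀ = 2.0

Newton-Raphson formula: x_{n+1} = x_n - f(x_n)/f'(x_n)

Iteration 1:
  f(2.000000) = 1.389056
  f'(2.000000) = 4.389056
  x_1 = 2.000000 - 1.389056/4.389056 = 1.683518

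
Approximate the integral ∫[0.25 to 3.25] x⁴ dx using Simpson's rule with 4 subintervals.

f(x) = x⁴
a = 0.25, b = 3.25, n = 4
h = (b - a)/n = 0.750000

Simpson's rule: (h/3)[f(x₀) + 4f(x₁) + 2f(x₂) + ... + f(xₙ)]

x_0 = 0.2500, f(x_0) = 0.003906, coefficient = 1
x_1 = 1.0000, f(x_1) = 1.000000, coefficient = 4
x_2 = 1.7500, f(x_2) = 9.378906, coefficient = 2
x_3 = 2.5000, f(x_3) = 39.062500, coefficient = 4
x_4 = 3.2500, f(x_4) = 111.566406, coefficient = 1

I ≈ (0.750000/3) × 290.578125 = 72.644531
Exact value: 72.517969
Error: 0.126562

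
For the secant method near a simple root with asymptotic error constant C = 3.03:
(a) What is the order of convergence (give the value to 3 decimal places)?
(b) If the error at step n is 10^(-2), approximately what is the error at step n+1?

(a) Secant method has superlinear convergence with order φ = (1+√5)/2 ≈ 1.618.
    This means |e_{n+1}| ≈ C|e_n|^1.618.

(b) With |e_n| = 10^(-2) and C = 3.03:
    |e_{n+1}| ≈ 3.03 × (10^(-2))^1.618 = 3.03 × 10^(-3.24)

(a) ≈ 1.618 (golden ratio); (b) |e_{n+1}| ≈ 1.759e-03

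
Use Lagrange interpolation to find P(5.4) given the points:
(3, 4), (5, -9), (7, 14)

Lagrange interpolation formula:
P(x) = Σ yᵢ × Lᵢ(x)
where Lᵢ(x) = Π_{j≠i} (x - xⱼ)/(xᵢ - xⱼ)

L_0(5.4) = (5.4 - 5)/(3 - 5) × (5.4 - 7)/(3 - 7) = -0.080000
L_1(5.4) = (5.4 - 3)/(5 - 3) × (5.4 - 7)/(5 - 7) = 0.960000
L_2(5.4) = (5.4 - 3)/(7 - 3) × (5.4 - 5)/(7 - 5) = 0.120000

P(5.4) = 4×L_0(5.4) + (-9)×L_1(5.4) + 14×L_2(5.4)
P(5.4) = -7.280000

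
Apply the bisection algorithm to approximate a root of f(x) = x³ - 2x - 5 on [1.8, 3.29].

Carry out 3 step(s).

f(x) = x³ - 2x - 5
Initial interval: [1.8, 3.29]

Iteration 1:
  c_1 = (1.800000 + 3.290000)/2 = 2.545000
  f(c_1) = f(2.545000) = 6.394029
  f(a) × f(c) < 0, new interval: [1.800000, 2.545000]
Iteration 2:
  c_2 = (1.800000 + 2.545000)/2 = 2.172500
  f(c_2) = f(2.172500) = 0.908670
  f(a) × f(c) < 0, new interval: [1.800000, 2.172500]
Iteration 3:
  c_3 = (1.800000 + 2.172500)/2 = 1.986250
  f(c_3) = f(1.986250) = -1.136368
  f(a) × f(c) ≥ 0, new interval: [1.986250, 2.172500]

After 3 iteration(s), the approximation is c_3 = 1.986250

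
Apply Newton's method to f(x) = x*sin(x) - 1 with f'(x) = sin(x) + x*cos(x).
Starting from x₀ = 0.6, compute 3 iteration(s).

f(x) = x*sin(x) - 1
f'(x) = sin(x) + x*cos(x)
x₀ = 0.6

Newton-Raphson formula: x_{n+1} = x_n - f(x_n)/f'(x_n)

Iteration 1:
  f(0.600000) = -0.661215
  f'(0.600000) = 1.059844
  x_1 = 0.600000 - (-0.661215)/1.059844 = 1.223879
Iteration 2:
  f(1.223879) = 0.150967
  f'(1.223879) = 1.356545
  x_2 = 1.223879 - 0.150967/1.356545 = 1.112591
Iteration 3:
  f(1.112591) = -0.002175
  f'(1.112591) = 1.388990
  x_3 = 1.112591 - (-0.002175)/1.388990 = 1.114157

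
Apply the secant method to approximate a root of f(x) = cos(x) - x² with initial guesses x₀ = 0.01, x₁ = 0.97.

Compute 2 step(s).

f(x) = cos(x) - x²
x₀ = 0.01, x₁ = 0.97

Secant formula: x_{n+1} = x_n - f(x_n)(x_n - x_{n-1})/(f(x_n) - f(x_{n-1}))

Iteration 1:
  f(0.010000) = 0.999850
  f(0.970000) = -0.375600
  x_2 = 0.970000 - (-0.375600)×(0.970000 - 0.010000)/(-0.375600 - 0.999850)
       = 0.707848
Iteration 2:
  f(0.970000) = -0.375600
  f(0.707848) = 0.258713
  x_3 = 0.707848 - 0.258713×(0.707848 - 0.970000)/(0.258713 - (-0.375600))
       = 0.814770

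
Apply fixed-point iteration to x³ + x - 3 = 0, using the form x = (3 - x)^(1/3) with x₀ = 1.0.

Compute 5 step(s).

Equation: x³ + x - 3 = 0
Fixed-point form: x = (3 - x)^(1/3)
x₀ = 1.0

x_1 = g(1.000000) = 1.259921
x_2 = g(1.259921) = 1.202790
x_3 = g(1.202790) = 1.215812
x_4 = g(1.215812) = 1.212868
x_5 = g(1.212868) = 1.213535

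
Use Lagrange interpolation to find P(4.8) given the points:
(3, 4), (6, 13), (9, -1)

Lagrange interpolation formula:
P(x) = Σ yᵢ × Lᵢ(x)
where Lᵢ(x) = Π_{j≠i} (x - xⱼ)/(xᵢ - xⱼ)

L_0(4.8) = (4.8 - 6)/(3 - 6) × (4.8 - 9)/(3 - 9) = 0.280000
L_1(4.8) = (4.8 - 3)/(6 - 3) × (4.8 - 9)/(6 - 9) = 0.840000
L_2(4.8) = (4.8 - 3)/(9 - 3) × (4.8 - 6)/(9 - 6) = -0.120000

P(4.8) = 4×L_0(4.8) + 13×L_1(4.8) + (-1)×L_2(4.8)
P(4.8) = 12.160000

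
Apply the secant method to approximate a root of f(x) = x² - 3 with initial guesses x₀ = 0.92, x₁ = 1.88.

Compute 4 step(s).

f(x) = x² - 3
x₀ = 0.92, x₁ = 1.88

Secant formula: x_{n+1} = x_n - f(x_n)(x_n - x_{n-1})/(f(x_n) - f(x_{n-1}))

Iteration 1:
  f(0.920000) = -2.153600
  f(1.880000) = 0.534400
  x_2 = 1.880000 - 0.534400×(1.880000 - 0.920000)/(0.534400 - (-2.153600))
       = 1.689143
Iteration 2:
  f(1.880000) = 0.534400
  f(1.689143) = -0.146796
  x_3 = 1.689143 - (-0.146796)×(1.689143 - 1.880000)/(-0.146796 - 0.534400)
       = 1.730272
Iteration 3:
  f(1.689143) = -0.146796
  f(1.730272) = -0.006158
  x_4 = 1.730272 - (-0.006158)×(1.730272 - 1.689143)/(-0.006158 - (-0.146796))
       = 1.732073
Iteration 4:
  f(1.730272) = -0.006158
  f(1.732073) = 0.000077
  x_5 = 1.732073 - 0.000077×(1.732073 - 1.730272)/(0.000077 - (-0.006158))
       = 1.732051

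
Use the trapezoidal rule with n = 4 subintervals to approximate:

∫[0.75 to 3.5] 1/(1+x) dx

f(x) = 1/(1+x)
a = 0.75, b = 3.5, n = 4
h = (b - a)/n = 0.687500

Trapezoidal rule: (h/2)[f(x₀) + 2f(x₁) + 2f(x₂) + ... + f(xₙ)]

x_0 = 0.7500, f(x_0) = 0.571429, coefficient = 1
x_1 = 1.4375, f(x_1) = 0.410256, coefficient = 2
x_2 = 2.1250, f(x_2) = 0.320000, coefficient = 2
x_3 = 2.8125, f(x_3) = 0.262295, coefficient = 2
x_4 = 3.5000, f(x_4) = 0.222222, coefficient = 1

I ≈ (0.687500/2) × 2.778754 = 0.955197
Exact value: 0.944462
Error: 0.010735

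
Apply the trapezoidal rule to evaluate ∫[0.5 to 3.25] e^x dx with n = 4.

f(x) = e^x
a = 0.5, b = 3.25, n = 4
h = (b - a)/n = 0.687500

Trapezoidal rule: (h/2)[f(x₀) + 2f(x₁) + 2f(x₂) + ... + f(xₙ)]

x_0 = 0.5000, f(x_0) = 1.648721, coefficient = 1
x_1 = 1.1875, f(x_1) = 3.278874, coefficient = 2
x_2 = 1.8750, f(x_2) = 6.520819, coefficient = 2
x_3 = 2.5625, f(x_3) = 12.968197, coefficient = 2
x_4 = 3.2500, f(x_4) = 25.790340, coefficient = 1

I ≈ (0.687500/2) × 72.974842 = 25.085102
Exact value: 24.141619
Error: 0.943483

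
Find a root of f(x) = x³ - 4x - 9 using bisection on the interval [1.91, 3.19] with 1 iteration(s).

f(x) = x³ - 4x - 9
Initial interval: [1.91, 3.19]

Iteration 1:
  c_1 = (1.910000 + 3.190000)/2 = 2.550000
  f(c_1) = f(2.550000) = -2.618625
  f(a) × f(c) ≥ 0, new interval: [2.550000, 3.190000]

After 1 iteration(s), the approximation is c_1 = 2.550000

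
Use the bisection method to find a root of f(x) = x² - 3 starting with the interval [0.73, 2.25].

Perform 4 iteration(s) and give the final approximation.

f(x) = x² - 3
Initial interval: [0.73, 2.25]

Iteration 1:
  c_1 = (0.730000 + 2.250000)/2 = 1.490000
  f(c_1) = f(1.490000) = -0.779900
  f(a) × f(c) ≥ 0, new interval: [1.490000, 2.250000]
Iteration 2:
  c_2 = (1.490000 + 2.250000)/2 = 1.870000
  f(c_2) = f(1.870000) = 0.496900
  f(a) × f(c) < 0, new interval: [1.490000, 1.870000]
Iteration 3:
  c_3 = (1.490000 + 1.870000)/2 = 1.680000
  f(c_3) = f(1.680000) = -0.177600
  f(a) × f(c) ≥ 0, new interval: [1.680000, 1.870000]
Iteration 4:
  c_4 = (1.680000 + 1.870000)/2 = 1.775000
  f(c_4) = f(1.775000) = 0.150625
  f(a) × f(c) < 0, new interval: [1.680000, 1.775000]

After 4 iteration(s), the approximation is c_4 = 1.775000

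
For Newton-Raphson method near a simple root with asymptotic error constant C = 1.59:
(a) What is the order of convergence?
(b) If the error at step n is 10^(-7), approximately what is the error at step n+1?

(a) Newton-Raphson has quadratic (order 2) convergence near simple roots.
    This means |e_{n+1}| ≈ C|e_n|².

(b) With |e_n| = 10^(-7) and C = 1.59:
    |e_{n+1}| ≈ 1.59 × (10^(-7))² = 1.59 × 10^(-14)

(a) 2 (quadratic); (b) |e_{n+1}| ≈ 1.590e-14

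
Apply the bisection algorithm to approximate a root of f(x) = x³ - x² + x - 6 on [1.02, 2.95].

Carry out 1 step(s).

f(x) = x³ - x² + x - 6
Initial interval: [1.02, 2.95]

Iteration 1:
  c_1 = (1.020000 + 2.950000)/2 = 1.985000
  f(c_1) = f(1.985000) = -0.133878
  f(a) × f(c) ≥ 0, new interval: [1.985000, 2.950000]

After 1 iteration(s), the approximation is c_1 = 1.985000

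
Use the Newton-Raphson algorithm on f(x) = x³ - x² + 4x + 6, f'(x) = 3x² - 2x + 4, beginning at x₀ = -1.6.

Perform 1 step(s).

f(x) = x³ - x² + 4x + 6
f'(x) = 3x² - 2x + 4
x₀ = -1.6

Newton-Raphson formula: x_{n+1} = x_n - f(x_n)/f'(x_n)

Iteration 1:
  f(-1.600000) = -7.056000
  f'(-1.600000) = 14.880000
  x_1 = -1.600000 - (-7.056000)/14.880000 = -1.125806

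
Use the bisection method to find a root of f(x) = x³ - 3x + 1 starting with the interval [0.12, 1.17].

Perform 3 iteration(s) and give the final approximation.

f(x) = x³ - 3x + 1
Initial interval: [0.12, 1.17]

Iteration 1:
  c_1 = (0.120000 + 1.170000)/2 = 0.645000
  f(c_1) = f(0.645000) = -0.666664
  f(a) × f(c) < 0, new interval: [0.120000, 0.645000]
Iteration 2:
  c_2 = (0.120000 + 0.645000)/2 = 0.382500
  f(c_2) = f(0.382500) = -0.091538
  f(a) × f(c) < 0, new interval: [0.120000, 0.382500]
Iteration 3:
  c_3 = (0.120000 + 0.382500)/2 = 0.251250
  f(c_3) = f(0.251250) = 0.262111
  f(a) × f(c) ≥ 0, new interval: [0.251250, 0.382500]

After 3 iteration(s), the approximation is c_3 = 0.251250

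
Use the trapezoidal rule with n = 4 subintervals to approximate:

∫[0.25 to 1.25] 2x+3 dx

f(x) = 2x+3
a = 0.25, b = 1.25, n = 4
h = (b - a)/n = 0.250000

Trapezoidal rule: (h/2)[f(x₀) + 2f(x₁) + 2f(x₂) + ... + f(xₙ)]

x_0 = 0.2500, f(x_0) = 3.500000, coefficient = 1
x_1 = 0.5000, f(x_1) = 4.000000, coefficient = 2
x_2 = 0.7500, f(x_2) = 4.500000, coefficient = 2
x_3 = 1.0000, f(x_3) = 5.000000, coefficient = 2
x_4 = 1.2500, f(x_4) = 5.500000, coefficient = 1

I ≈ (0.250000/2) × 36.000000 = 4.500000
Exact value: 4.500000
Error: 0.000000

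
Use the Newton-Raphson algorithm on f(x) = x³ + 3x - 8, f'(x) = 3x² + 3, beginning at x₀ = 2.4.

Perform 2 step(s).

f(x) = x³ + 3x - 8
f'(x) = 3x² + 3
x₀ = 2.4

Newton-Raphson formula: x_{n+1} = x_n - f(x_n)/f'(x_n)

Iteration 1:
  f(2.400000) = 13.024000
  f'(2.400000) = 20.280000
  x_1 = 2.400000 - 13.024000/20.280000 = 1.757791
Iteration 2:
  f(1.757791) = 2.704646
  f'(1.757791) = 12.269487
  x_2 = 1.757791 - 2.704646/12.269487 = 1.537354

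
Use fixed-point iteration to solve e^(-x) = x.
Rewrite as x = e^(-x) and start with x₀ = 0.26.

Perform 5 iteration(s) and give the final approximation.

Equation: e^(-x) = x
Fixed-point form: x = e^(-x)
x₀ = 0.26

x_1 = g(0.260000) = 0.771052
x_2 = g(0.771052) = 0.462526
x_3 = g(0.462526) = 0.629691
x_4 = g(0.629691) = 0.532757
x_5 = g(0.532757) = 0.586985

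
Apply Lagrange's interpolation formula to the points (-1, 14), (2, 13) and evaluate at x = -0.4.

Lagrange interpolation formula:
P(x) = Σ yᵢ × Lᵢ(x)
where Lᵢ(x) = Π_{j≠i} (x - xⱼ)/(xᵢ - xⱼ)

L_0(-0.4) = (-0.4 - 2)/(-1 - 2) = 0.800000
L_1(-0.4) = (-0.4 - (-1))/(2 - (-1)) = 0.200000

P(-0.4) = 14×L_0(-0.4) + 13×L_1(-0.4)
P(-0.4) = 13.800000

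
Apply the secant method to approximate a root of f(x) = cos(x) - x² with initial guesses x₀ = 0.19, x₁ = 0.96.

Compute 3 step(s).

f(x) = cos(x) - x²
x₀ = 0.19, x₁ = 0.96

Secant formula: x_{n+1} = x_n - f(x_n)(x_n - x_{n-1})/(f(x_n) - f(x_{n-1}))

Iteration 1:
  f(0.190000) = 0.945904
  f(0.960000) = -0.348080
  x_2 = 0.960000 - (-0.348080)×(0.960000 - 0.190000)/(-0.348080 - 0.945904)
       = 0.752871
Iteration 2:
  f(0.960000) = -0.348080
  f(0.752871) = 0.162914
  x_3 = 0.752871 - 0.162914×(0.752871 - 0.960000)/(0.162914 - (-0.348080))
       = 0.818907
Iteration 3:
  f(0.752871) = 0.162914
  f(0.818907) = 0.012410
  x_4 = 0.818907 - 0.012410×(0.818907 - 0.752871)/(0.012410 - 0.162914)
       = 0.824353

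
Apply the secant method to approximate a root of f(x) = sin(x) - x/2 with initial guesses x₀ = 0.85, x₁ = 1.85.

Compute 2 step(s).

f(x) = sin(x) - x/2
x₀ = 0.85, x₁ = 1.85

Secant formula: x_{n+1} = x_n - f(x_n)(x_n - x_{n-1})/(f(x_n) - f(x_{n-1}))

Iteration 1:
  f(0.850000) = 0.326280
  f(1.850000) = 0.036275
  x_2 = 1.850000 - 0.036275×(1.850000 - 0.850000)/(0.036275 - 0.326280)
       = 1.975085
Iteration 2:
  f(1.850000) = 0.036275
  f(1.975085) = -0.068160
  x_3 = 1.975085 - (-0.068160)×(1.975085 - 1.850000)/(-0.068160 - 0.036275)
       = 1.893448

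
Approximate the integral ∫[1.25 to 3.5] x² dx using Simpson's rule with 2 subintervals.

f(x) = x²
a = 1.25, b = 3.5, n = 2
h = (b - a)/n = 1.125000

Simpson's rule: (h/3)[f(x₀) + 4f(x₁) + 2f(x₂) + ... + f(xₙ)]

x_0 = 1.2500, f(x_0) = 1.562500, coefficient = 1
x_1 = 2.3750, f(x_1) = 5.640625, coefficient = 4
x_2 = 3.5000, f(x_2) = 12.250000, coefficient = 1

I ≈ (1.125000/3) × 36.375000 = 13.640625
Exact value: 13.640625
Error: 0.000000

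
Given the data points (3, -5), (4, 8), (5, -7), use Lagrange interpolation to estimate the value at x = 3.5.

Lagrange interpolation formula:
P(x) = Σ yᵢ × Lᵢ(x)
where Lᵢ(x) = Π_{j≠i} (x - xⱼ)/(xᵢ - xⱼ)

L_0(3.5) = (3.5 - 4)/(3 - 4) × (3.5 - 5)/(3 - 5) = 0.375000
L_1(3.5) = (3.5 - 3)/(4 - 3) × (3.5 - 5)/(4 - 5) = 0.750000
L_2(3.5) = (3.5 - 3)/(5 - 3) × (3.5 - 4)/(5 - 4) = -0.125000

P(3.5) = (-5)×L_0(3.5) + 8×L_1(3.5) + (-7)×L_2(3.5)
P(3.5) = 5.000000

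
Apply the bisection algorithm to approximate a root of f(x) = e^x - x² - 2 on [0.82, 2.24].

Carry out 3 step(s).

f(x) = e^x - x² - 2
Initial interval: [0.82, 2.24]

Iteration 1:
  c_1 = (0.820000 + 2.240000)/2 = 1.530000
  f(c_1) = f(1.530000) = 0.277277
  f(a) × f(c) < 0, new interval: [0.820000, 1.530000]
Iteration 2:
  c_2 = (0.820000 + 1.530000)/2 = 1.175000
  f(c_2) = f(1.175000) = -0.142482
  f(a) × f(c) ≥ 0, new interval: [1.175000, 1.530000]
Iteration 3:
  c_3 = (1.175000 + 1.530000)/2 = 1.352500
  f(c_3) = f(1.352500) = 0.037825
  f(a) × f(c) < 0, new interval: [1.175000, 1.352500]

After 3 iteration(s), the approximation is c_3 = 1.352500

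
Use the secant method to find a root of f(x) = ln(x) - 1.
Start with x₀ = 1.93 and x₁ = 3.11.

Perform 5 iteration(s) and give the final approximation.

f(x) = ln(x) - 1
x₀ = 1.93, x₁ = 3.11

Secant formula: x_{n+1} = x_n - f(x_n)(x_n - x_{n-1})/(f(x_n) - f(x_{n-1}))

Iteration 1:
  f(1.930000) = -0.342480
  f(3.110000) = 0.134623
  x_2 = 3.110000 - 0.134623×(3.110000 - 1.930000)/(0.134623 - (-0.342480))
       = 2.777043
Iteration 2:
  f(3.110000) = 0.134623
  f(2.777043) = 0.021387
  x_3 = 2.777043 - 0.021387×(2.777043 - 3.110000)/(0.021387 - 0.134623)
       = 2.714158
Iteration 3:
  f(2.777043) = 0.021387
  f(2.714158) = -0.001518
  x_4 = 2.714158 - (-0.001518)×(2.714158 - 2.777043)/(-0.001518 - 0.021387)
       = 2.718326
Iteration 4:
  f(2.714158) = -0.001518
  f(2.718326) = 0.000016
  x_5 = 2.718326 - 0.000016×(2.718326 - 2.714158)/(0.000016 - (-0.001518))
       = 2.718282
Iteration 5:
  f(2.718326) = 0.000016
  f(2.718282) = 0.000000
  x_6 = 2.718282 - 0.000000×(2.718282 - 2.718326)/(0.000000 - 0.000016)
       = 2.718282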